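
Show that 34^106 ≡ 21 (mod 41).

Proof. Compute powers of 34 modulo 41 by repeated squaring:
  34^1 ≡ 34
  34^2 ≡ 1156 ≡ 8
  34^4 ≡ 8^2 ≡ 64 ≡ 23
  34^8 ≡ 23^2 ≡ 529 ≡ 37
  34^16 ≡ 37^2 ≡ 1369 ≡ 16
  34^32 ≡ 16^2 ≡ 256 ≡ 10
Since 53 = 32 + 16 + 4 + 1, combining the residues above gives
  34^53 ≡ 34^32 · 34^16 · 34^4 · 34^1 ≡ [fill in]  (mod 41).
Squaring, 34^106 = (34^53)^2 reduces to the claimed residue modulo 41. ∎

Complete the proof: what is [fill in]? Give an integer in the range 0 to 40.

34^32 · 34^16 · 34^4 · 34^1 ≡ 10 · 16 · 23 · 34 = 125120.
125120 mod 41 = 29, so 34^53 ≡ 29 (mod 41).

29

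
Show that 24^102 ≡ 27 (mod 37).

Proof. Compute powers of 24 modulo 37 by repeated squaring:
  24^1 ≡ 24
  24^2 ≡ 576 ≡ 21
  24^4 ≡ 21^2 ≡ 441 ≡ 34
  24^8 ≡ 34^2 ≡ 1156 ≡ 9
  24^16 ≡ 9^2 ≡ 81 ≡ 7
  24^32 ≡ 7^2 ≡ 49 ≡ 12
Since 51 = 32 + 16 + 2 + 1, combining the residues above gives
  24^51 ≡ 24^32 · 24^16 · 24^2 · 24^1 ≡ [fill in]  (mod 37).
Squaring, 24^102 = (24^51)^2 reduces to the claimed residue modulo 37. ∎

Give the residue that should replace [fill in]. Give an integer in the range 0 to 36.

8

Multiply the listed residues: 12 · 7 · 21 · 24 = 84 → 1764 → 42336.
Reducing modulo 37: 42336 = 1144·37 + 8, so 24^51 ≡ 8.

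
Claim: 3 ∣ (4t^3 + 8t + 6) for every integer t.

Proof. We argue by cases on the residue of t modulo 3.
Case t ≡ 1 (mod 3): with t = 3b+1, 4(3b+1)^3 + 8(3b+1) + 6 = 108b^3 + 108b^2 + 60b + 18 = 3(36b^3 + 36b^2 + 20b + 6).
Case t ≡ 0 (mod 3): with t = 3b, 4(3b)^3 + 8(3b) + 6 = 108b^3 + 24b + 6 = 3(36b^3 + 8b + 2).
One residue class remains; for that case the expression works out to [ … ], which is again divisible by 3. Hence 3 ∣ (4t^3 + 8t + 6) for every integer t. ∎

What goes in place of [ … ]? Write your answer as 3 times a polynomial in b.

3(36b^3 + 72b^2 + 56b + 18)

Only t ≡ 2 (mod 3) is unaccounted for. Put t = 3b+2:
4(3b+2)^3 + 8(3b+2) + 6 expands to 108b^3 + 216b^2 + 168b + 54,
and factoring out 3 leaves 3(36b^3 + 72b^2 + 56b + 18).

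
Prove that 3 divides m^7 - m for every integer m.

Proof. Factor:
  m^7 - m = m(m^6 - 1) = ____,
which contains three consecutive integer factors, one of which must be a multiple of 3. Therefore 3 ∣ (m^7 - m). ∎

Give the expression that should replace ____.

m^6 - 1 = (m^2 - 1)(m^4 + m^2 + 1), and m^2 - 1 = (m-1)(m+1).
So m(m^6 - 1) = (m - 1)m(m + 1)(m^4 + m^2 + 1).

(m - 1)m(m + 1)(m^4 + m^2 + 1)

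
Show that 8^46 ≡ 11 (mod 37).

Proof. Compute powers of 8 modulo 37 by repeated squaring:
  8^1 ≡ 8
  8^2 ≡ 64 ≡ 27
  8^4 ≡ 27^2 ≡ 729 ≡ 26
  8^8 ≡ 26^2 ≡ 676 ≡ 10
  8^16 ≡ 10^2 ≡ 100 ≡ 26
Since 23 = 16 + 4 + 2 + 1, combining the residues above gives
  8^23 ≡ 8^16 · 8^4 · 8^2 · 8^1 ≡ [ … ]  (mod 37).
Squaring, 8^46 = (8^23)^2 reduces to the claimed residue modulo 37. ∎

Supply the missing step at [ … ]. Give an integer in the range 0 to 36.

Multiply the listed residues: 26 · 26 · 27 · 8 = 676 → 18252 → 146016.
Reducing modulo 37: 146016 = 3946·37 + 14, so 8^23 ≡ 14.

14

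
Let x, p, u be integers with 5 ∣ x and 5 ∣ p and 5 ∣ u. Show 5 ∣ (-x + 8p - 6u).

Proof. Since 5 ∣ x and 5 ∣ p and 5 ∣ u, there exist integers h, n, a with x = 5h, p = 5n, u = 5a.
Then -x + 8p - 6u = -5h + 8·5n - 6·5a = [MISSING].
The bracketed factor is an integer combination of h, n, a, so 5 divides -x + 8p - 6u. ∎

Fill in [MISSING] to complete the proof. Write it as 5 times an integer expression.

5(-6a - h + 8n)

Pull the common 5 out of every term: -5h + 8·5n - 6·5a = 5(-6a - h + 8n).
-6a - h + 8n is an integer, which exhibits the divisibility.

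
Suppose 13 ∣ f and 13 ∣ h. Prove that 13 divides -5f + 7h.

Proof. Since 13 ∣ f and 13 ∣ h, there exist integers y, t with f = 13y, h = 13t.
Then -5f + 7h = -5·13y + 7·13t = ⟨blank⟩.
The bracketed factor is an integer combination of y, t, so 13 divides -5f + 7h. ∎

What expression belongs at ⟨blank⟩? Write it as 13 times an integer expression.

Each term has a factor of 13: -5·13y + 7·13t = 13·(7t - 5y).
Since 7t - 5y is an integer, 13 ∣ (-5f + 7h).

13(7t - 5y)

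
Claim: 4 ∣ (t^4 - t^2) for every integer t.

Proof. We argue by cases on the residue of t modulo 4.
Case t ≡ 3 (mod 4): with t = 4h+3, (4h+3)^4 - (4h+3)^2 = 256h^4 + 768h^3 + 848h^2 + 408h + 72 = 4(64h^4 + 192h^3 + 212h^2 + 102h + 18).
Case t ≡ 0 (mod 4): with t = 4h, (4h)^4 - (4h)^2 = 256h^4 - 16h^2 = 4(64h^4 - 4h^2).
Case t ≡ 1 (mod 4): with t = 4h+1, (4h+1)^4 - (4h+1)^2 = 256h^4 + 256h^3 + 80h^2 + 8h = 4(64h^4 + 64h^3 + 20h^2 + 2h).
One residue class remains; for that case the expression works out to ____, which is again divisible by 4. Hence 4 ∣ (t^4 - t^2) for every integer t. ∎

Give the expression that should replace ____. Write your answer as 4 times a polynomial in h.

Only t ≡ 2 (mod 4) is unaccounted for. Put t = 4h+2:
(4h+2)^4 - (4h+2)^2 expands to 256h^4 + 512h^3 + 368h^2 + 112h + 12,
and factoring out 4 leaves 4(64h^4 + 128h^3 + 92h^2 + 28h + 3).

4(64h^4 + 128h^3 + 92h^2 + 28h + 3)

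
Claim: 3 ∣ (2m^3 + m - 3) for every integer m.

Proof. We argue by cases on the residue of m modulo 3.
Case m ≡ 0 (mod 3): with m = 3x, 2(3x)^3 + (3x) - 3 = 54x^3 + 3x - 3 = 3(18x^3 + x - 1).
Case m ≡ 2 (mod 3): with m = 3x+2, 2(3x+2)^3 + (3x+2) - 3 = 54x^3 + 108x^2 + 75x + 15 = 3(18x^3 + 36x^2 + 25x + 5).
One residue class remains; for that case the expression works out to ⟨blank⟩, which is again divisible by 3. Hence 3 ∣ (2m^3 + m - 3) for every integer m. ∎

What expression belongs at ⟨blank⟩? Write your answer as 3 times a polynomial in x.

3(18x^3 + 18x^2 + 7x)

Only m ≡ 1 (mod 3) is unaccounted for. Put m = 3x+1:
2(3x+1)^3 + (3x+1) - 3 expands to 54x^3 + 54x^2 + 21x,
and factoring out 3 leaves 3(18x^3 + 18x^2 + 7x).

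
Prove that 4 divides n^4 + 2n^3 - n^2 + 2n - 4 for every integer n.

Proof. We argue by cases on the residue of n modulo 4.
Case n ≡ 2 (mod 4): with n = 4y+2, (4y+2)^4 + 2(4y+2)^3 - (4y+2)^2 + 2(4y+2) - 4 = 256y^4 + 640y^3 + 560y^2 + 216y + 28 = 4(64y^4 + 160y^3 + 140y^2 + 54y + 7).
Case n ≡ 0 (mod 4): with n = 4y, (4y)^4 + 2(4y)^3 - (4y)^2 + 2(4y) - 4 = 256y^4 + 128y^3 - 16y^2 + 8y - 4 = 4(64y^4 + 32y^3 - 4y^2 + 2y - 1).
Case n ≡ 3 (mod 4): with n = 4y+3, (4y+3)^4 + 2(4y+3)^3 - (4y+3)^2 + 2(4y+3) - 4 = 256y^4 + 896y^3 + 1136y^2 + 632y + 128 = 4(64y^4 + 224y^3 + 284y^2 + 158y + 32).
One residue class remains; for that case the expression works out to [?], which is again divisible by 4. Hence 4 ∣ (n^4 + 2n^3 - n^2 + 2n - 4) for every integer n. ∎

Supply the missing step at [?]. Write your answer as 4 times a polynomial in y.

4(64y^4 + 96y^3 + 44y^2 + 10y)

Only n ≡ 1 (mod 4) is unaccounted for. Put n = 4y+1:
(4y+1)^4 + 2(4y+1)^3 - (4y+1)^2 + 2(4y+1) - 4 expands to 256y^4 + 384y^3 + 176y^2 + 40y,
and factoring out 4 leaves 4(64y^4 + 96y^3 + 44y^2 + 10y).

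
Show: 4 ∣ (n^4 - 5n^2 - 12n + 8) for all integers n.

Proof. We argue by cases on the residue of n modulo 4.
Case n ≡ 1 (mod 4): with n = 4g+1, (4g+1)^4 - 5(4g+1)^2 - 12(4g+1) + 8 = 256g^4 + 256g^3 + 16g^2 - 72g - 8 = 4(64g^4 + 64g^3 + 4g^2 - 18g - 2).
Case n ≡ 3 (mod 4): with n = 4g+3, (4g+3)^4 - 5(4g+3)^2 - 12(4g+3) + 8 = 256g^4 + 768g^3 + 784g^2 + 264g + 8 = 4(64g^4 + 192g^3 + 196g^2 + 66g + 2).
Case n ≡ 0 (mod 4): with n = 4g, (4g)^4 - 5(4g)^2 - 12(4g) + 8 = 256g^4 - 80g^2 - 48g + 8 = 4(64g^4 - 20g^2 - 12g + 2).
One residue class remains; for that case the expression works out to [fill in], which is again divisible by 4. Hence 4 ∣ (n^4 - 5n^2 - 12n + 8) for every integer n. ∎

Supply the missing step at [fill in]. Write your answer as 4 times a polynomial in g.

4(64g^4 + 128g^3 + 76g^2 - 5)

The residues treated are {1, 3, 0}, so the missing case is n ≡ 2 (mod 4); write n = 4g+2.
Then (4g+2)^4 - 5(4g+2)^2 - 12(4g+2) + 8 = 256g^4 + 512g^3 + 304g^2 - 20 = 4(64g^4 + 128g^3 + 76g^2 - 5).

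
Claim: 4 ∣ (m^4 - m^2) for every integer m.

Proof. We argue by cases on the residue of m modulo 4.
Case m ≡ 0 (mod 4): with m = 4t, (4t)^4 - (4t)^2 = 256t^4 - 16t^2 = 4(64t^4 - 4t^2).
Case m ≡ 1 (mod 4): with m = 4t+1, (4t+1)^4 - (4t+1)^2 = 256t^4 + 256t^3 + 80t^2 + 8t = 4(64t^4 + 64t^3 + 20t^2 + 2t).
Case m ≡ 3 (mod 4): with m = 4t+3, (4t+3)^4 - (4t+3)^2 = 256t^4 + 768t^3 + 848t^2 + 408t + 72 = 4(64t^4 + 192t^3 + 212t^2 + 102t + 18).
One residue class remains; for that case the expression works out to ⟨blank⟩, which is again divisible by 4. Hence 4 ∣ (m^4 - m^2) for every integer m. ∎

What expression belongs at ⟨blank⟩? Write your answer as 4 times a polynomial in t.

4(64t^4 + 128t^3 + 92t^2 + 28t + 3)

Only m ≡ 2 (mod 4) is unaccounted for. Put m = 4t+2:
(4t+2)^4 - (4t+2)^2 expands to 256t^4 + 512t^3 + 368t^2 + 112t + 12,
and factoring out 4 leaves 4(64t^4 + 128t^3 + 92t^2 + 28t + 3).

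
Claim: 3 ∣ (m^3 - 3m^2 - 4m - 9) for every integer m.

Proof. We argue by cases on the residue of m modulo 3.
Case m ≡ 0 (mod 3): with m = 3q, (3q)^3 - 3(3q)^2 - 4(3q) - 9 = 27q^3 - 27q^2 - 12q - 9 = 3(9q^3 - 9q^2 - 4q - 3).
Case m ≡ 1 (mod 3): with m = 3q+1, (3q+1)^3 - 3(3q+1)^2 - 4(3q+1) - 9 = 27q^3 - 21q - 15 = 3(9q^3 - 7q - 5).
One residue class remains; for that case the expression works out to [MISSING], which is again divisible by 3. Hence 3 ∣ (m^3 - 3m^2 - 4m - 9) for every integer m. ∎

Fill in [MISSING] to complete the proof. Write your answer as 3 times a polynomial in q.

3(9q^3 + 9q^2 - 4q - 7)

Only m ≡ 2 (mod 3) is unaccounted for. Put m = 3q+2:
(3q+2)^3 - 3(3q+2)^2 - 4(3q+2) - 9 expands to 27q^3 + 27q^2 - 12q - 21,
and factoring out 3 leaves 3(9q^3 + 9q^2 - 4q - 7).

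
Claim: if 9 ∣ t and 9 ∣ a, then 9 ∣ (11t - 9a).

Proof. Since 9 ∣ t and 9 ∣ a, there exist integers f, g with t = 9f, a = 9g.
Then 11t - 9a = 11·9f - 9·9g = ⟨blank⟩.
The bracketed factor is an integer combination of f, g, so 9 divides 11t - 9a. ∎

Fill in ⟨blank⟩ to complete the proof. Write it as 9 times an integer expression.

Pull the common 9 out of every term: 11·9f - 9·9g = 9(11f - 9g).
11f - 9g is an integer, which exhibits the divisibility.

9(11f - 9g)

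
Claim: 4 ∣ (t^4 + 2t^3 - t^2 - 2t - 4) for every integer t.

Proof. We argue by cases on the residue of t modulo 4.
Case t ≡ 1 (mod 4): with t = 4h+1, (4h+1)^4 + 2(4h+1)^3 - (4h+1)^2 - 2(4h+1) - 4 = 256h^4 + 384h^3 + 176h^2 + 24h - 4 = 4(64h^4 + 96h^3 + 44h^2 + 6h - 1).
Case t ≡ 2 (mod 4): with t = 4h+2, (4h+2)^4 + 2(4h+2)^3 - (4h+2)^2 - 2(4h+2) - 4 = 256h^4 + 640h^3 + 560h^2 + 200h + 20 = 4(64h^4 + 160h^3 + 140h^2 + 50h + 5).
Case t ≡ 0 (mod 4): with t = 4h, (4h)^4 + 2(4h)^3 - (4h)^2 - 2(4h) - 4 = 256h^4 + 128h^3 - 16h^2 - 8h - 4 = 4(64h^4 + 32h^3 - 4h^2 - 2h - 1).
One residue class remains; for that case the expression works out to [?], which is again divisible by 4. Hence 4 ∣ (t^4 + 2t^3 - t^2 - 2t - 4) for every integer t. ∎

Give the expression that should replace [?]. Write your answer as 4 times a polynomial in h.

4(64h^4 + 224h^3 + 284h^2 + 154h + 29)

The residues treated are {1, 2, 0}, so the missing case is t ≡ 3 (mod 4); write t = 4h+3.
Then (4h+3)^4 + 2(4h+3)^3 - (4h+3)^2 - 2(4h+3) - 4 = 256h^4 + 896h^3 + 1136h^2 + 616h + 116 = 4(64h^4 + 224h^3 + 284h^2 + 154h + 29).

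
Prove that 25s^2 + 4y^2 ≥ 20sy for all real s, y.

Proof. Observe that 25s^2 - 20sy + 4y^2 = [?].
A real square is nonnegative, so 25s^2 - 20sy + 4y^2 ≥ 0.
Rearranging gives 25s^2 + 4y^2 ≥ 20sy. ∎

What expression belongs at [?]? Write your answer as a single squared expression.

The leading and trailing coefficients are 5^2 and 2^2, and 20 = 2·5·2, so the trinomial is (5s - 2y)^2.
Hence 25s^2 - 20sy + 4y^2 ≥ 0.

(5s - 2y)^2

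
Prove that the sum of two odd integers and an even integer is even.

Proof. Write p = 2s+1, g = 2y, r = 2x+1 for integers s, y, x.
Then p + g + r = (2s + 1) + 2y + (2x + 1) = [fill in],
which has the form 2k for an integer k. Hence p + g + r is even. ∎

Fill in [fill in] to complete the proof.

2(s + x + y + 1)

Expanding: (2s + 1) + 2y + (2x + 1) = 2s + 2x + 2y + 2.
Every term is even; pulling out the factor of 2 gives 2(s + x + y + 1).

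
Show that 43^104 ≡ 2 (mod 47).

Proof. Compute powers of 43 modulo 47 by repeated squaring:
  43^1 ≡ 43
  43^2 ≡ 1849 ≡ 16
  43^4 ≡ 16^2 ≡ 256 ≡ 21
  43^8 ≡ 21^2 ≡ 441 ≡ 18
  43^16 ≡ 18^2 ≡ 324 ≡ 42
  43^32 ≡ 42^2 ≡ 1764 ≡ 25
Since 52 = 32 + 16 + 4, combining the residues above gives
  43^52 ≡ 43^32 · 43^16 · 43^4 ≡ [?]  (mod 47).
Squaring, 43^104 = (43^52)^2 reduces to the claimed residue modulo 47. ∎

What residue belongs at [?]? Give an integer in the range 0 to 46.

Multiply the listed residues: 25 · 42 · 21 = 1050 → 22050.
Reducing modulo 47: 22050 = 469·47 + 7, so 43^52 ≡ 7.

7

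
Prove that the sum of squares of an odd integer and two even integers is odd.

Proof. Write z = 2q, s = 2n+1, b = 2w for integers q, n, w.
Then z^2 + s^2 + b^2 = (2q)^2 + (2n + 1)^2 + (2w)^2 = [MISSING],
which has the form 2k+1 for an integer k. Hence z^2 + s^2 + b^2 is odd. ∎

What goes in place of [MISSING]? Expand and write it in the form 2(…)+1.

2(2n^2 + 2n + 2q^2 + 2w^2) + 1

(2q)^2 + (2n + 1)^2 + (2w)^2 = 4n^2 + 4n + 4q^2 + 4w^2 + 1
= 2(2n^2 + 2n + 2q^2 + 2w^2) + 1.
Since 2n^2 + 2n + 2q^2 + 2w^2 is an integer, the sum of squares is of the form 2k+1 for an integer k.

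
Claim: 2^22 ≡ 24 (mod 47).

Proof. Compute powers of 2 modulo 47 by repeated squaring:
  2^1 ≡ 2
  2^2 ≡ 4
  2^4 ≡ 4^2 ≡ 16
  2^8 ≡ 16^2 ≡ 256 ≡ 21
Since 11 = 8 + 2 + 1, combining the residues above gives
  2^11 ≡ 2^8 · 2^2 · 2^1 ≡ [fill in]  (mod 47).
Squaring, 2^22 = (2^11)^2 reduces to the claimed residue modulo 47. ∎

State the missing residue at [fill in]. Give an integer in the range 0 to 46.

27

2^8 · 2^2 · 2^1 ≡ 21 · 4 · 2 = 168.
168 mod 47 = 27, so 2^11 ≡ 27 (mod 47).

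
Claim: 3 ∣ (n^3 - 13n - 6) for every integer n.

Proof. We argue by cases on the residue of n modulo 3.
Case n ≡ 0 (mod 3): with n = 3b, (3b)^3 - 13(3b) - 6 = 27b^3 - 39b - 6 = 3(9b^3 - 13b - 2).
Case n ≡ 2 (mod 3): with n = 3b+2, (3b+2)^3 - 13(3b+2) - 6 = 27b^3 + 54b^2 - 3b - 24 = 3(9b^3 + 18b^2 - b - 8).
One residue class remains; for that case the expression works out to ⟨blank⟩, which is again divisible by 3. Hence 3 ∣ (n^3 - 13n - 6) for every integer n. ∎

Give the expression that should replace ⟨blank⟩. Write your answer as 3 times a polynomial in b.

Only n ≡ 1 (mod 3) is unaccounted for. Put n = 3b+1:
(3b+1)^3 - 13(3b+1) - 6 expands to 27b^3 + 27b^2 - 30b - 18,
and factoring out 3 leaves 3(9b^3 + 9b^2 - 10b - 6).

3(9b^3 + 9b^2 - 10b - 6)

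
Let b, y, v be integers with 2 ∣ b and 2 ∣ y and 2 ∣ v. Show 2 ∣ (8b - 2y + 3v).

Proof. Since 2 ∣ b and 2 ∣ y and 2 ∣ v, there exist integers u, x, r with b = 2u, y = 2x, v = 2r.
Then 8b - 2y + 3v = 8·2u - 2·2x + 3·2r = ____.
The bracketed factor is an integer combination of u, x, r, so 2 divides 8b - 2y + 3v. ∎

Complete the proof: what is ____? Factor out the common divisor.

Each term has a factor of 2: 8·2u - 2·2x + 3·2r = 2·(3r + 8u - 2x).
Since 3r + 8u - 2x is an integer, 2 ∣ (8b - 2y + 3v).

2(3r + 8u - 2x)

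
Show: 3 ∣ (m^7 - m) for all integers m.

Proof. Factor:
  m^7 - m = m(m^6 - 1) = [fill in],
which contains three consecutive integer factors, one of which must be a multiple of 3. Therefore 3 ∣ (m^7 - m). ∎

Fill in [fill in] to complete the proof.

(m - 1)m(m + 1)(m^4 + m^2 + 1)

m^6 - 1 = (m^2 - 1)(m^4 + m^2 + 1), and m^2 - 1 = (m-1)(m+1).
So m(m^6 - 1) = (m - 1)m(m + 1)(m^4 + m^2 + 1).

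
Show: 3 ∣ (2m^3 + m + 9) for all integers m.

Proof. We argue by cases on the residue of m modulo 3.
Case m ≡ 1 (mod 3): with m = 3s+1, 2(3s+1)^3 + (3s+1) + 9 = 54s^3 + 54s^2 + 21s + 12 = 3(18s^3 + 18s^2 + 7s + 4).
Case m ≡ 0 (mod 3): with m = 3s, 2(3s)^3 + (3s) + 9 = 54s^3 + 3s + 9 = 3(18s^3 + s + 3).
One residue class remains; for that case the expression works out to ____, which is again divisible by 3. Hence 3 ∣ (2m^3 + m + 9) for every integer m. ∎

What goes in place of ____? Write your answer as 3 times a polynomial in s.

Only m ≡ 2 (mod 3) is unaccounted for. Put m = 3s+2:
2(3s+2)^3 + (3s+2) + 9 expands to 54s^3 + 108s^2 + 75s + 27,
and factoring out 3 leaves 3(18s^3 + 36s^2 + 25s + 9).

3(18s^3 + 36s^2 + 25s + 9)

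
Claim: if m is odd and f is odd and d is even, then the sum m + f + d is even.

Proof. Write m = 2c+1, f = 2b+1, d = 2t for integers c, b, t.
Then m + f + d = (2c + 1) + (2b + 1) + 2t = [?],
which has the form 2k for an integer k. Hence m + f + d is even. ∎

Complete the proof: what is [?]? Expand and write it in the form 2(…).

(2c + 1) + (2b + 1) + 2t = 2b + 2c + 2t + 2
= 2(b + c + t + 1).
Since b + c + t + 1 is an integer, the sum is of the form 2k for an integer k.

2(b + c + t + 1)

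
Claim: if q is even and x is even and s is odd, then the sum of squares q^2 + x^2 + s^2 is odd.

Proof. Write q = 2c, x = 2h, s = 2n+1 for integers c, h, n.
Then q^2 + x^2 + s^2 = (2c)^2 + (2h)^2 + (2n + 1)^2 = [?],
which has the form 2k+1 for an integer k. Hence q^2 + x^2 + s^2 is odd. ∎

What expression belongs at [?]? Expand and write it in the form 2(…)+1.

Expanding: (2c)^2 + (2h)^2 + (2n + 1)^2 = 4c^2 + 4h^2 + 4n^2 + 4n + 1.
Every term except the constant is even, so this is 2(2c^2 + 2h^2 + 2n^2 + 2n) + 1,
and 2c^2 + 2h^2 + 2n^2 + 2n ∈ ℤ gives the required form.

2(2c^2 + 2h^2 + 2n^2 + 2n) + 1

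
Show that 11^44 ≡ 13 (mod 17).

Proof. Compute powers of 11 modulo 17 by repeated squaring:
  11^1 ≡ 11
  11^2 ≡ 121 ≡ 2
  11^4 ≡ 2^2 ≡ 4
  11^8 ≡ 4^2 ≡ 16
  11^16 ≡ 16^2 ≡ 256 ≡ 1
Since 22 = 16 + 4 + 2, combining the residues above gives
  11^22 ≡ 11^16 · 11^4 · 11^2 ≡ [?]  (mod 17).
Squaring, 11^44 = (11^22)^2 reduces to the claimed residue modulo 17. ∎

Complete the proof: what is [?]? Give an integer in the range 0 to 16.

Multiply the listed residues: 1 · 4 · 2 = 4 → 8.
Reducing modulo 17: 8 = 0·17 + 8, so 11^22 ≡ 8.

8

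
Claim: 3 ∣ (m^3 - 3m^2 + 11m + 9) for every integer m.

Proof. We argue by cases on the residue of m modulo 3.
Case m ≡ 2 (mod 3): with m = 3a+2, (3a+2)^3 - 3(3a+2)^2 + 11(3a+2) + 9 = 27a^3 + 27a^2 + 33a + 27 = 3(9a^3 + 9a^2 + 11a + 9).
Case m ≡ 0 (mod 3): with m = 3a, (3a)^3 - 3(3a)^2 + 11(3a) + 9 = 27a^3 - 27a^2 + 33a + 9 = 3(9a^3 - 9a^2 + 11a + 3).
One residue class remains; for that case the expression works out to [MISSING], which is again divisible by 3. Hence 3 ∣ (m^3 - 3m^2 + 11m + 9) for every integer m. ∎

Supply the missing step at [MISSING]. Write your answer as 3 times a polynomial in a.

3(9a^3 + 8a + 6)

Only m ≡ 1 (mod 3) is unaccounted for. Put m = 3a+1:
(3a+1)^3 - 3(3a+1)^2 + 11(3a+1) + 9 expands to 27a^3 + 24a + 18,
and factoring out 3 leaves 3(9a^3 + 8a + 6).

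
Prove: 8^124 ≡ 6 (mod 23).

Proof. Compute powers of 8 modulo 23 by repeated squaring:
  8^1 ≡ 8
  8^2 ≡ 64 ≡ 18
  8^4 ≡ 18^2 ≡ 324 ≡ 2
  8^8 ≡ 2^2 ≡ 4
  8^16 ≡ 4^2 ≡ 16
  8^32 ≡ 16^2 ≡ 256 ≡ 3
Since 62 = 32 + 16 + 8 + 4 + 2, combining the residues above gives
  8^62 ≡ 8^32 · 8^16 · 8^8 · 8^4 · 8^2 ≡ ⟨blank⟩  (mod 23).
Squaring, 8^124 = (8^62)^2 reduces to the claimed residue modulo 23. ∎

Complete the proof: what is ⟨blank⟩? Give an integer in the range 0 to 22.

8^32 · 8^16 · 8^8 · 8^4 · 8^2 ≡ 3 · 16 · 4 · 2 · 18 = 6912.
6912 mod 23 = 12, so 8^62 ≡ 12 (mod 23).

12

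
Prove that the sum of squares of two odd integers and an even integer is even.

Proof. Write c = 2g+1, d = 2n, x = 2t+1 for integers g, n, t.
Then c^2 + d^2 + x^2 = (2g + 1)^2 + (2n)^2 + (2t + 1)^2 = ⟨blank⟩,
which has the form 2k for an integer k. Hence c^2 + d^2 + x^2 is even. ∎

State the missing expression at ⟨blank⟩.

2(2g^2 + 2g + 2n^2 + 2t^2 + 2t + 1)

(2g + 1)^2 + (2n)^2 + (2t + 1)^2 = 4g^2 + 4g + 4n^2 + 4t^2 + 4t + 2
= 2(2g^2 + 2g + 2n^2 + 2t^2 + 2t + 1).
Since 2g^2 + 2g + 2n^2 + 2t^2 + 2t + 1 is an integer, the sum of squares is of the form 2k for an integer k.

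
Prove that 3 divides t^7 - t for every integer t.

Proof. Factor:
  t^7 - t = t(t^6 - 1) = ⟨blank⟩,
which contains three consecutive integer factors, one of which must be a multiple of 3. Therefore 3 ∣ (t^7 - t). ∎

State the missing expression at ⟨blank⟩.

t^6 - 1 = (t^2 - 1)(t^4 + t^2 + 1), and t^2 - 1 = (t-1)(t+1).
So t(t^6 - 1) = (t - 1)t(t + 1)(t^4 + t^2 + 1).

(t - 1)t(t + 1)(t^4 + t^2 + 1)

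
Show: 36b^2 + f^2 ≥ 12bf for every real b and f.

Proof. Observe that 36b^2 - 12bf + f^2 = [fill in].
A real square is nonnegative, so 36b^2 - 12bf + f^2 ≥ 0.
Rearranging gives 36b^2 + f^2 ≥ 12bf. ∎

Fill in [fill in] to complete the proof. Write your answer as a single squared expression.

36b^2 - 12bf + f^2 is a perfect-square trinomial: the outer terms are (6b)^2 and (f)^2, and the cross term is -2·6b·f.
So 36b^2 - 12bf + f^2 = (6b - f)^2 ≥ 0.

(6b - f)^2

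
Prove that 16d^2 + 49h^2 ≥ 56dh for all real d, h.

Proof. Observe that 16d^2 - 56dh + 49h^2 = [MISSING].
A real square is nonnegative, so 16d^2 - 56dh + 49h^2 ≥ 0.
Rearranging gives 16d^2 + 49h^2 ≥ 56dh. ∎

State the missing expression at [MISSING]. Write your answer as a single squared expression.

(4d - 7h)^2

The leading and trailing coefficients are 4^2 and 7^2, and 56 = 2·4·7, so the trinomial is (4d - 7h)^2.
Hence 16d^2 - 56dh + 49h^2 ≥ 0.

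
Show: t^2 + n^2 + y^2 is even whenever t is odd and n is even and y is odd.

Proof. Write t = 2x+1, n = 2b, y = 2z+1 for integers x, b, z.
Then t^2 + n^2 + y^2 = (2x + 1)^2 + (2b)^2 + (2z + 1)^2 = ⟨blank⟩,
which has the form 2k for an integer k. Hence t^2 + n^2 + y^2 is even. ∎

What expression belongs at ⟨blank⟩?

2(2b^2 + 2x^2 + 2x + 2z^2 + 2z + 1)

(2x + 1)^2 + (2b)^2 + (2z + 1)^2 = 4b^2 + 4x^2 + 4x + 4z^2 + 4z + 2
= 2(2b^2 + 2x^2 + 2x + 2z^2 + 2z + 1).
Since 2b^2 + 2x^2 + 2x + 2z^2 + 2z + 1 is an integer, the sum of squares is of the form 2k for an integer k.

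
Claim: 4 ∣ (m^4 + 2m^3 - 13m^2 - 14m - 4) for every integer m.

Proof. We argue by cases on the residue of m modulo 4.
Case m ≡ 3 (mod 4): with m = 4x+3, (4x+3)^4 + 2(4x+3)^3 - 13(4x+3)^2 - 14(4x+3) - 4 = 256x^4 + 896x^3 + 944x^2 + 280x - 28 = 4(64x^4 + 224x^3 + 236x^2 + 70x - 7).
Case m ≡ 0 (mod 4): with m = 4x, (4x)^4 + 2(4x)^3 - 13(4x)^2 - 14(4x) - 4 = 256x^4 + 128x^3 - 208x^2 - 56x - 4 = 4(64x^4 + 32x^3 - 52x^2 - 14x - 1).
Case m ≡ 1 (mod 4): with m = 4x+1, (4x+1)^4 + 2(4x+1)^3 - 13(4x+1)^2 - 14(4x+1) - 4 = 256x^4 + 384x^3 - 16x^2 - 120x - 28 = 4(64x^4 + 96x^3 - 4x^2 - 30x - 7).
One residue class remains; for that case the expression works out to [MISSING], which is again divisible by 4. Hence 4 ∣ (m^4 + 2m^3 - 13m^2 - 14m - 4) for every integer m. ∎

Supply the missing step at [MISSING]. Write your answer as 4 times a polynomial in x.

4(64x^4 + 160x^3 + 92x^2 - 10x - 13)

Only m ≡ 2 (mod 4) is unaccounted for. Put m = 4x+2:
(4x+2)^4 + 2(4x+2)^3 - 13(4x+2)^2 - 14(4x+2) - 4 expands to 256x^4 + 640x^3 + 368x^2 - 40x - 52,
and factoring out 4 leaves 4(64x^4 + 160x^3 + 92x^2 - 10x - 13).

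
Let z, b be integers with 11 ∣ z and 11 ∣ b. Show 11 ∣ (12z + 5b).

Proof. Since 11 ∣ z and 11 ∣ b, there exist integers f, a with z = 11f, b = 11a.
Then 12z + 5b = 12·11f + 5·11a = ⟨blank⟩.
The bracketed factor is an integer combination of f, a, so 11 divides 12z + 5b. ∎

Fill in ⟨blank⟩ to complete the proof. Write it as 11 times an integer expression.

11(5a + 12f)

Each term has a factor of 11: 12·11f + 5·11a = 11·(5a + 12f).
Since 5a + 12f is an integer, 11 ∣ (12z + 5b).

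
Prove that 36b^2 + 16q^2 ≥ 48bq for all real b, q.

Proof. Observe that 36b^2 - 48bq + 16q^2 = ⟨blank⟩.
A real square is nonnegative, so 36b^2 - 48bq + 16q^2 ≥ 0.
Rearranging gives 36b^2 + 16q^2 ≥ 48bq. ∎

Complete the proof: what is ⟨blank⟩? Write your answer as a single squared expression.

(6b - 4q)^2

36b^2 - 48bq + 16q^2 is a perfect-square trinomial: the outer terms are (6b)^2 and (4q)^2, and the cross term is -2·6b·4q.
So 36b^2 - 48bq + 16q^2 = (6b - 4q)^2 ≥ 0.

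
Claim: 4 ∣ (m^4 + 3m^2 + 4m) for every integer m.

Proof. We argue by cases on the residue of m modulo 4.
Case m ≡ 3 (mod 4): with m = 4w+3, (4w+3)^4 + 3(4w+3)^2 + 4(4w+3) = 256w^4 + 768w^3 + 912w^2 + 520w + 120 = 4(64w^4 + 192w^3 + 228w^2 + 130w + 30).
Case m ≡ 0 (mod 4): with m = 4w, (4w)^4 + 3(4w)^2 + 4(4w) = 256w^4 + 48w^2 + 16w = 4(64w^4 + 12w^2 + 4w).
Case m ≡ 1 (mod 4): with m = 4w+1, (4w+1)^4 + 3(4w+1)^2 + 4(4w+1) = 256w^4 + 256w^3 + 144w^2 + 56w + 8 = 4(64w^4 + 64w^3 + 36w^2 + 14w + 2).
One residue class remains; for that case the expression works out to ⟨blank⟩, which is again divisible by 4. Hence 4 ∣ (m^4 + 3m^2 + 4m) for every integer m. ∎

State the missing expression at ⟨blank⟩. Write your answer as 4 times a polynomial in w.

Only m ≡ 2 (mod 4) is unaccounted for. Put m = 4w+2:
(4w+2)^4 + 3(4w+2)^2 + 4(4w+2) expands to 256w^4 + 512w^3 + 432w^2 + 192w + 36,
and factoring out 4 leaves 4(64w^4 + 128w^3 + 108w^2 + 48w + 9).

4(64w^4 + 128w^3 + 108w^2 + 48w + 9)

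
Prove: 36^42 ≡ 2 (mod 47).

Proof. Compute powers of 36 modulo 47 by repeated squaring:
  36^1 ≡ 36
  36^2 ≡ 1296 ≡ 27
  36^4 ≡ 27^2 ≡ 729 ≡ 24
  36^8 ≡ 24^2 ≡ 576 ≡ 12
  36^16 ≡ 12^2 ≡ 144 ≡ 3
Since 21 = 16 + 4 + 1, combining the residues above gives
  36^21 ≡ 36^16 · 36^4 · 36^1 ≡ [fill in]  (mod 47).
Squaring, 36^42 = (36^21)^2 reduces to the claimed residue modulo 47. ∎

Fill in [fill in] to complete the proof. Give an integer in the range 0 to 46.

36^16 · 36^4 · 36^1 ≡ 3 · 24 · 36 = 2592.
2592 mod 47 = 7, so 36^21 ≡ 7 (mod 47).

7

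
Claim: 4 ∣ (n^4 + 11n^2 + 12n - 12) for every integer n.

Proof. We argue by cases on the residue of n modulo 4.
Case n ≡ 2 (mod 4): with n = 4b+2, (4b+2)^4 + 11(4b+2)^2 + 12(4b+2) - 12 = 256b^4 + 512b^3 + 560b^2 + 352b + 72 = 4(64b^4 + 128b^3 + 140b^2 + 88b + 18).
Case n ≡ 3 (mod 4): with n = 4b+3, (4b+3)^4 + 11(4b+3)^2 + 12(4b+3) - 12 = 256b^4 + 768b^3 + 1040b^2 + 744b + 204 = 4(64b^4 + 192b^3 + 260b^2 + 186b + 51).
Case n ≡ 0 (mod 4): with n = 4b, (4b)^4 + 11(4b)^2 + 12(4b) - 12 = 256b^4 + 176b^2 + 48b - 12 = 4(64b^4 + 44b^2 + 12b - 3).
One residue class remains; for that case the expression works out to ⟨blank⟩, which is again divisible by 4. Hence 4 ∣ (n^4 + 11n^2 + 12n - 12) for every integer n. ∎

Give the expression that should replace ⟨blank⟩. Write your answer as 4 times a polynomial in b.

4(64b^4 + 64b^3 + 68b^2 + 38b + 3)

The residues treated are {2, 3, 0}, so the missing case is n ≡ 1 (mod 4); write n = 4b+1.
Then (4b+1)^4 + 11(4b+1)^2 + 12(4b+1) - 12 = 256b^4 + 256b^3 + 272b^2 + 152b + 12 = 4(64b^4 + 64b^3 + 68b^2 + 38b + 3).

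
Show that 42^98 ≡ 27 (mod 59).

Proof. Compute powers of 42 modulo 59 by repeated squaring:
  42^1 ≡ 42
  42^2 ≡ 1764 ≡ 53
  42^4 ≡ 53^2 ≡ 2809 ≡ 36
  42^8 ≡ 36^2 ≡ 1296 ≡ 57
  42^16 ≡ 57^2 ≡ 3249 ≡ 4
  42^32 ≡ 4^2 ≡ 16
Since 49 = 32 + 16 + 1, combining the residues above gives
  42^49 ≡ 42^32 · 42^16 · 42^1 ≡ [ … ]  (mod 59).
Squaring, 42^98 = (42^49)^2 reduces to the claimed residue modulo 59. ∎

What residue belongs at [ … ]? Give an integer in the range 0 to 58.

42^32 · 42^16 · 42^1 ≡ 16 · 4 · 42 = 2688.
2688 mod 59 = 33, so 42^49 ≡ 33 (mod 59).

33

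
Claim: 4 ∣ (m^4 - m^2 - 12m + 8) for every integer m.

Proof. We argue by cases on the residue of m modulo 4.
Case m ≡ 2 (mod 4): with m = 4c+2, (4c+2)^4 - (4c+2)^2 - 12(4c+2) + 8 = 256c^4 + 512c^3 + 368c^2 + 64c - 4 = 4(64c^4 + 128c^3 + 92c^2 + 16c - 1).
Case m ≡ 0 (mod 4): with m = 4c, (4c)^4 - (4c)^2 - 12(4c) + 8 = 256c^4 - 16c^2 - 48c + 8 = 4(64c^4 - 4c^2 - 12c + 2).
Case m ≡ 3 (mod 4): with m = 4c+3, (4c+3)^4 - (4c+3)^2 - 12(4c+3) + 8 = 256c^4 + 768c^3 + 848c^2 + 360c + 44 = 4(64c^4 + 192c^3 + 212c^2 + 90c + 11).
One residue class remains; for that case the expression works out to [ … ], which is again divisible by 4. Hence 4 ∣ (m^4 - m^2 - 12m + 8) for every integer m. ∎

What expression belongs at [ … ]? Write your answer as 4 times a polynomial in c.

Only m ≡ 1 (mod 4) is unaccounted for. Put m = 4c+1:
(4c+1)^4 - (4c+1)^2 - 12(4c+1) + 8 expands to 256c^4 + 256c^3 + 80c^2 - 40c - 4,
and factoring out 4 leaves 4(64c^4 + 64c^3 + 20c^2 - 10c - 1).

4(64c^4 + 64c^3 + 20c^2 - 10c - 1)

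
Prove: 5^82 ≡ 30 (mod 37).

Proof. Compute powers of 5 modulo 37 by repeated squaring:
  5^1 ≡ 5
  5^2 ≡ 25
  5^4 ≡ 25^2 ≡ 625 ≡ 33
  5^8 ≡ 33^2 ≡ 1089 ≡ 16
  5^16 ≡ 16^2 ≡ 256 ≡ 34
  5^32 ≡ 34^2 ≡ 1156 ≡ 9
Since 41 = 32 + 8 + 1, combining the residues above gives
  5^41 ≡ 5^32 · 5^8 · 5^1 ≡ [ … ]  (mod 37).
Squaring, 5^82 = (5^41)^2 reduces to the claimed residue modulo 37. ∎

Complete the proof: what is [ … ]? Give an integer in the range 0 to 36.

Multiply the listed residues: 9 · 16 · 5 = 144 → 720.
Reducing modulo 37: 720 = 19·37 + 17, so 5^41 ≡ 17.

17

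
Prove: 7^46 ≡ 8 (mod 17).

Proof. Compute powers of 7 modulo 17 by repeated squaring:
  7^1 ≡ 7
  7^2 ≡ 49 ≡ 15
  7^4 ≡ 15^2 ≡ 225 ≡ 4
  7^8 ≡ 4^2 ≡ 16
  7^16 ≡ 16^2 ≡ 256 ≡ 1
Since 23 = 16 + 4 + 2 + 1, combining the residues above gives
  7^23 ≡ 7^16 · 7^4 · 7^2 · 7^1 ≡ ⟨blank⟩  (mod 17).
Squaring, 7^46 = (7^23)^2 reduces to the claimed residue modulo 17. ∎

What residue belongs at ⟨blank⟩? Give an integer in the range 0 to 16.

7^16 · 7^4 · 7^2 · 7^1 ≡ 1 · 4 · 15 · 7 = 420.
420 mod 17 = 12, so 7^23 ≡ 12 (mod 17).

12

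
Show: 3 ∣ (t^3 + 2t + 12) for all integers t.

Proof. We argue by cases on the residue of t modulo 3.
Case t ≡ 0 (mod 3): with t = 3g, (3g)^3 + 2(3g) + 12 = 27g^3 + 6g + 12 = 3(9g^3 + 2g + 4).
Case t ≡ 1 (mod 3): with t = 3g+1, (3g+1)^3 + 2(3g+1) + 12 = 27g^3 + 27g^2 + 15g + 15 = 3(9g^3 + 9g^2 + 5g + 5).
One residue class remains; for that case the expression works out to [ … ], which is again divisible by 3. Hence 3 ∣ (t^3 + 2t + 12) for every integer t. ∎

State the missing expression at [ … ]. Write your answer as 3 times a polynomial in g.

3(9g^3 + 18g^2 + 14g + 8)

The residues treated are {0, 1}, so the missing case is t ≡ 2 (mod 3); write t = 3g+2.
Then (3g+2)^3 + 2(3g+2) + 12 = 27g^3 + 54g^2 + 42g + 24 = 3(9g^3 + 18g^2 + 14g + 8).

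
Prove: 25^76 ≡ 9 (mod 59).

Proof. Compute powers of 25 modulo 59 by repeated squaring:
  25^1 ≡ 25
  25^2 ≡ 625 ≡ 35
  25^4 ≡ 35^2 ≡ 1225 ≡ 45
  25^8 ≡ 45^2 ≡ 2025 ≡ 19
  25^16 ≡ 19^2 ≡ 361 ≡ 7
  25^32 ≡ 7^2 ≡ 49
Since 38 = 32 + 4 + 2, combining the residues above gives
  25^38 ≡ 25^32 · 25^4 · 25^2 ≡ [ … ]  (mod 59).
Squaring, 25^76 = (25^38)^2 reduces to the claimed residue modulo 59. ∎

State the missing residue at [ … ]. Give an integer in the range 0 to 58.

Multiply the listed residues: 49 · 45 · 35 = 2205 → 77175.
Reducing modulo 59: 77175 = 1308·59 + 3, so 25^38 ≡ 3.

3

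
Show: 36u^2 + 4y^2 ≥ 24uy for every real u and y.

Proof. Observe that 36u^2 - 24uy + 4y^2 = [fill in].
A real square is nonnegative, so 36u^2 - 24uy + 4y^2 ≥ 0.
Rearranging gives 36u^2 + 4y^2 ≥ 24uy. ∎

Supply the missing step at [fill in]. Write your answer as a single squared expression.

The leading and trailing coefficients are 6^2 and 2^2, and 24 = 2·6·2, so the trinomial is (6u - 2y)^2.
Hence 36u^2 - 24uy + 4y^2 ≥ 0.

(6u - 2y)^2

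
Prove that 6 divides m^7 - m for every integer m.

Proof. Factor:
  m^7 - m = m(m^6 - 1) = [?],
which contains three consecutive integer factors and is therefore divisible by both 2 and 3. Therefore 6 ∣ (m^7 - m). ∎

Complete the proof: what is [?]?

(m - 1)m(m + 1)(m^4 + m^2 + 1)

m^6 - 1 = (m^2 - 1)(m^4 + m^2 + 1), and m^2 - 1 = (m-1)(m+1).
So m(m^6 - 1) = (m - 1)m(m + 1)(m^4 + m^2 + 1).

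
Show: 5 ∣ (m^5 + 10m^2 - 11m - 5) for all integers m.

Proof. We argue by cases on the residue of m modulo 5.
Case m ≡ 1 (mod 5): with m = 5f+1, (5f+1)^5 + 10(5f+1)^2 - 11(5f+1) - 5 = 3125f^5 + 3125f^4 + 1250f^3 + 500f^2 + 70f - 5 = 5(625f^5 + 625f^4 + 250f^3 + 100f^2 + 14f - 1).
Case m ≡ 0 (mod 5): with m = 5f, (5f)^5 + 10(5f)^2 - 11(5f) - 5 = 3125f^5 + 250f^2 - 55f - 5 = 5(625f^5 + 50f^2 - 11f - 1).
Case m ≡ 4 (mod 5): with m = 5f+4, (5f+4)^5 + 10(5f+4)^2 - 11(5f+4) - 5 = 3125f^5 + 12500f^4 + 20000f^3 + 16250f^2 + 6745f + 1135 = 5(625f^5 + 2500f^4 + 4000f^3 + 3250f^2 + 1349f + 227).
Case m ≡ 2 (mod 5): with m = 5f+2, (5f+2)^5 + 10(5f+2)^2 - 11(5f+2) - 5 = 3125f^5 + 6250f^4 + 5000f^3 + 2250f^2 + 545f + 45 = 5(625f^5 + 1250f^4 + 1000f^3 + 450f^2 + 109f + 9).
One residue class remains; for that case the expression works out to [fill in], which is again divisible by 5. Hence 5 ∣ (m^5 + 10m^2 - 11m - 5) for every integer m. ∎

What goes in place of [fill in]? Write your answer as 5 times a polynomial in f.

5(625f^5 + 1875f^4 + 2250f^3 + 1400f^2 + 454f + 59)

Only m ≡ 3 (mod 5) is unaccounted for. Put m = 5f+3:
(5f+3)^5 + 10(5f+3)^2 - 11(5f+3) - 5 expands to 3125f^5 + 9375f^4 + 11250f^3 + 7000f^2 + 2270f + 295,
and factoring out 5 leaves 5(625f^5 + 1875f^4 + 2250f^3 + 1400f^2 + 454f + 59).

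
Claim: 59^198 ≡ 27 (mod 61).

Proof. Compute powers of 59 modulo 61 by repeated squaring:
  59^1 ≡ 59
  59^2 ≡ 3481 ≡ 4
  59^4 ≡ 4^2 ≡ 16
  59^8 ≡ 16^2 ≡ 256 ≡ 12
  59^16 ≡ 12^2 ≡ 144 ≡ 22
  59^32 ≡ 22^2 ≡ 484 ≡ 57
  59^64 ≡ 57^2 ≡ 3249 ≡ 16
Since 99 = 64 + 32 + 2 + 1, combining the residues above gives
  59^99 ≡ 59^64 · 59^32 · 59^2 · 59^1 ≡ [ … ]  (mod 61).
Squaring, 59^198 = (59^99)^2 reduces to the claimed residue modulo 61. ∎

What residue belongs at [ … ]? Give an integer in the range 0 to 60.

Multiply the listed residues: 16 · 57 · 4 · 59 = 912 → 3648 → 215232.
Reducing modulo 61: 215232 = 3528·61 + 24, so 59^99 ≡ 24.

24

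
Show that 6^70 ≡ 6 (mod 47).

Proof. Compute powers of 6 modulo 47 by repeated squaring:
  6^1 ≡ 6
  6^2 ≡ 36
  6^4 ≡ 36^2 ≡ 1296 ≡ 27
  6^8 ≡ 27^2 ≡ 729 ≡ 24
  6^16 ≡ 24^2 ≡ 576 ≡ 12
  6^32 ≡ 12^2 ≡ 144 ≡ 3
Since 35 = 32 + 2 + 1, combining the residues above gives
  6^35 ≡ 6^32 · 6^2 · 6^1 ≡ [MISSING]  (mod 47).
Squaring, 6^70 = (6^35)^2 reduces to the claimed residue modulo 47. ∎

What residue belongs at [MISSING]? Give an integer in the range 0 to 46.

37

6^32 · 6^2 · 6^1 ≡ 3 · 36 · 6 = 648.
648 mod 47 = 37, so 6^35 ≡ 37 (mod 47).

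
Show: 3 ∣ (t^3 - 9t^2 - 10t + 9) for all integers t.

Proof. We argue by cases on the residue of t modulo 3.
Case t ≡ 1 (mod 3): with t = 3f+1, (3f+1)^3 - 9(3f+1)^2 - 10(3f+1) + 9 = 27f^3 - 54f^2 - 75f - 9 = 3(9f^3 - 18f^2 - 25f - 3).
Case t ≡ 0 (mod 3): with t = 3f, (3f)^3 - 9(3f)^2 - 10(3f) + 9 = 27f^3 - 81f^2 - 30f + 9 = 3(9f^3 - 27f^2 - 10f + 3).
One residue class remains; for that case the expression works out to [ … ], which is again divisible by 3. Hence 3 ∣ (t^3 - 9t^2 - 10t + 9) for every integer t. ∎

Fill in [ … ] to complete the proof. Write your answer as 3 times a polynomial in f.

3(9f^3 - 9f^2 - 34f - 13)

The residues treated are {1, 0}, so the missing case is t ≡ 2 (mod 3); write t = 3f+2.
Then (3f+2)^3 - 9(3f+2)^2 - 10(3f+2) + 9 = 27f^3 - 27f^2 - 102f - 39 = 3(9f^3 - 9f^2 - 34f - 13).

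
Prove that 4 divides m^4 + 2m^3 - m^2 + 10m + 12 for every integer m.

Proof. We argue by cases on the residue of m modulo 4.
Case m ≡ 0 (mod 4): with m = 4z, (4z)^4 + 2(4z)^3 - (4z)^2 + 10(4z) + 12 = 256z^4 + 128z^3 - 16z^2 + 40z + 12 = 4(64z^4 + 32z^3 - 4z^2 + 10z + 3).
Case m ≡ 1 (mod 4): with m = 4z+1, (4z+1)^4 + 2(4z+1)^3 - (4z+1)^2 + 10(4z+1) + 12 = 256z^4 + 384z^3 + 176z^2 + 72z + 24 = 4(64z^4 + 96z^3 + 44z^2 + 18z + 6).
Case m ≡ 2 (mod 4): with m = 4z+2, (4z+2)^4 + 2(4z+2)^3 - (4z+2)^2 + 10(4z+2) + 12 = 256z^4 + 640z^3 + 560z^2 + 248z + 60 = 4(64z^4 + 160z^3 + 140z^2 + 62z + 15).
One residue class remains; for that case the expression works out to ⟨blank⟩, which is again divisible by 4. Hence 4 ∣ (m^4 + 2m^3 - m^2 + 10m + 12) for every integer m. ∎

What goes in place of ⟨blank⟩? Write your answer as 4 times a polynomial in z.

Only m ≡ 3 (mod 4) is unaccounted for. Put m = 4z+3:
(4z+3)^4 + 2(4z+3)^3 - (4z+3)^2 + 10(4z+3) + 12 expands to 256z^4 + 896z^3 + 1136z^2 + 664z + 168,
and factoring out 4 leaves 4(64z^4 + 224z^3 + 284z^2 + 166z + 42).

4(64z^4 + 224z^3 + 284z^2 + 166z + 42)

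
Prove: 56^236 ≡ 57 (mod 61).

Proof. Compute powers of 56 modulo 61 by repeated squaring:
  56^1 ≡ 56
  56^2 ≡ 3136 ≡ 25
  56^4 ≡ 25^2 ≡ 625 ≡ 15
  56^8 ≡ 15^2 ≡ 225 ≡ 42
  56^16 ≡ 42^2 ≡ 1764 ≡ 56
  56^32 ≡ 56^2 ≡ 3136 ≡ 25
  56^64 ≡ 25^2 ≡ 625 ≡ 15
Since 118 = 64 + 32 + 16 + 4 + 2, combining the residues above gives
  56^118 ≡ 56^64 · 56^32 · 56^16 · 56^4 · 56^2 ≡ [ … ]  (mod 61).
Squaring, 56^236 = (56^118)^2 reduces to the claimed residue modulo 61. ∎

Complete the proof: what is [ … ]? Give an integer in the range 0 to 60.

22

56^64 · 56^32 · 56^16 · 56^4 · 56^2 ≡ 15 · 25 · 56 · 15 · 25 = 7875000.
7875000 mod 61 = 22, so 56^118 ≡ 22 (mod 61).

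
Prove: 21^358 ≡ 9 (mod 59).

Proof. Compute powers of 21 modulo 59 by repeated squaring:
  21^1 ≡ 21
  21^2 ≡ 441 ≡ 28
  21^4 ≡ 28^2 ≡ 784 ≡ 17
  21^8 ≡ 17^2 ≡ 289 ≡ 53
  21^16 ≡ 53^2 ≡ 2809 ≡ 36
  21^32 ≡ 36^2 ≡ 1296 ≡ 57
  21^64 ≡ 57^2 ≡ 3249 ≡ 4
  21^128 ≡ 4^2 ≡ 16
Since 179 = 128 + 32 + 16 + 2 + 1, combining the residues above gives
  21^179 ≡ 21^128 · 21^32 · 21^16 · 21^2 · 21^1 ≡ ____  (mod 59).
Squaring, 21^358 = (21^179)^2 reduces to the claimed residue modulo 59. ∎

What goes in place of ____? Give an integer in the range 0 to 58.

3

21^128 · 21^32 · 21^16 · 21^2 · 21^1 ≡ 16 · 57 · 36 · 28 · 21 = 19305216.
19305216 mod 59 = 3, so 21^179 ≡ 3 (mod 59).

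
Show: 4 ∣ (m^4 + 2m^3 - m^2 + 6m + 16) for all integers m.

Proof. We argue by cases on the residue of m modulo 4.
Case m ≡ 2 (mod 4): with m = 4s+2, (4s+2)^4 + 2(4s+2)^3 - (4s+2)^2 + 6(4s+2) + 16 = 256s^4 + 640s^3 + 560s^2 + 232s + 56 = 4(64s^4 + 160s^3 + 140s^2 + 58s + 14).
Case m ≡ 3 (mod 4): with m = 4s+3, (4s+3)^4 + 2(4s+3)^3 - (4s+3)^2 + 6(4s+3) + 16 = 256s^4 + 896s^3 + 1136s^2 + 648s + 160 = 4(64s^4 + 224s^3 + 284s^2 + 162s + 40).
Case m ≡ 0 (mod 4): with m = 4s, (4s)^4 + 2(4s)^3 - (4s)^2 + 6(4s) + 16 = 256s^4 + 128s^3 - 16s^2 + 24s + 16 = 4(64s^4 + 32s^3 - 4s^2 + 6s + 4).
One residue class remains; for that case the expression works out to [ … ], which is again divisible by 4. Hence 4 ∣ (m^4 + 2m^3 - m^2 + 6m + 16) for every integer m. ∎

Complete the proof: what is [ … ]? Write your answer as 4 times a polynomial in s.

Only m ≡ 1 (mod 4) is unaccounted for. Put m = 4s+1:
(4s+1)^4 + 2(4s+1)^3 - (4s+1)^2 + 6(4s+1) + 16 expands to 256s^4 + 384s^3 + 176s^2 + 56s + 24,
and factoring out 4 leaves 4(64s^4 + 96s^3 + 44s^2 + 14s + 6).

4(64s^4 + 96s^3 + 44s^2 + 14s + 6)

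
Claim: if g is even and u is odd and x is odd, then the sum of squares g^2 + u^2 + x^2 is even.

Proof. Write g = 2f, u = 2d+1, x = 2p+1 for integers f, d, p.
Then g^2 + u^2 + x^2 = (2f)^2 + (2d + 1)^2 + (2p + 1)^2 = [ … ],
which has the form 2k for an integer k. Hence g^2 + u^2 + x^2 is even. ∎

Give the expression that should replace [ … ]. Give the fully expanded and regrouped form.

2(2d^2 + 2d + 2f^2 + 2p^2 + 2p + 1)

Expanding: (2f)^2 + (2d + 1)^2 + (2p + 1)^2 = 4d^2 + 4d + 4f^2 + 4p^2 + 4p + 2.
Every term is even; pulling out the factor of 2 gives 2(2d^2 + 2d + 2f^2 + 2p^2 + 2p + 1).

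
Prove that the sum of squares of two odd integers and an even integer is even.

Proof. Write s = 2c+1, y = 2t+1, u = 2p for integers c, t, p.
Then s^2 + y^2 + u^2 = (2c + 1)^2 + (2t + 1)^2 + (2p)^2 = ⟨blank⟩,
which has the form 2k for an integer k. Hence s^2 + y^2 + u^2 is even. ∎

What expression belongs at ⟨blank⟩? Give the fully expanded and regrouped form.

Expanding: (2c + 1)^2 + (2t + 1)^2 + (2p)^2 = 4c^2 + 4c + 4p^2 + 4t^2 + 4t + 2.
Every term is even; pulling out the factor of 2 gives 2(2c^2 + 2c + 2p^2 + 2t^2 + 2t + 1).

2(2c^2 + 2c + 2p^2 + 2t^2 + 2t + 1)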